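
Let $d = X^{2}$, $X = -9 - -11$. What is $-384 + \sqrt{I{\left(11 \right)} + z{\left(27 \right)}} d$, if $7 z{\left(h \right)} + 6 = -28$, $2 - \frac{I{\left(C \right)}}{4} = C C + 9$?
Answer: $-384 + \frac{12 i \sqrt{2814}}{7} \approx -384.0 + 90.938 i$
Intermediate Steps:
$I{\left(C \right)} = -28 - 4 C^{2}$ ($I{\left(C \right)} = 8 - 4 \left(C C + 9\right) = 8 - 4 \left(C^{2} + 9\right) = 8 - 4 \left(9 + C^{2}\right) = 8 - \left(36 + 4 C^{2}\right) = -28 - 4 C^{2}$)
$z{\left(h \right)} = - \frac{34}{7}$ ($z{\left(h \right)} = - \frac{6}{7} + \frac{1}{7} \left(-28\right) = - \frac{6}{7} - 4 = - \frac{34}{7}$)
$X = 2$ ($X = -9 + 11 = 2$)
$d = 4$ ($d = 2^{2} = 4$)
$-384 + \sqrt{I{\left(11 \right)} + z{\left(27 \right)}} d = -384 + \sqrt{\left(-28 - 4 \cdot 11^{2}\right) - \frac{34}{7}} \cdot 4 = -384 + \sqrt{\left(-28 - 484\right) - \frac{34}{7}} \cdot 4 = -384 + \sqrt{-512 - \frac{34}{7}} \cdot 4 = -384 + \sqrt{- \frac{3618}{7}} \cdot 4 = -384 + \frac{3 i \sqrt{2814}}{7} \cdot 4 = -384 + \frac{12 i \sqrt{2814}}{7}$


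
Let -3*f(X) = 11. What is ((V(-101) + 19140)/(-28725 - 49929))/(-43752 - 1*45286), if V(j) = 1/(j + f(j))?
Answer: 2003319/733001061176 ≈ 2.7330e-6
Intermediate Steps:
f(X) = -11/3 (f(X) = -⅓*11 = -11/3)
V(j) = 1/(-11/3 + j) (V(j) = 1/(j - 11/3) = 1/(-11/3 + j))
((V(-101) + 19140)/(-28725 - 49929))/(-43752 - 1*45286) = ((3/(-11 + 3*(-101)) + 19140)/(-28725 - 49929))/(-43752 - 1*45286) = ((3/(-11 - 303) + 19140)/(-78654))/(-43752 - 45286) = ((3/(-314) + 19140)*(-1/78654))/(-89038) = ((3*(-1/314) + 19140)*(-1/78654))*(-1/89038) = ((-3/314 + 19140)*(-1/78654))*(-1/89038) = ((6009957/314)*(-1/78654))*(-1/89038) = -2003319/8232452*(-1/89038) = 2003319/733001061176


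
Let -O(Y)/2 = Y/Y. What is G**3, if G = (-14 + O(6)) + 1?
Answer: -3375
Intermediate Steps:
O(Y) = -2 (O(Y) = -2*Y/Y = -2*1 = -2)
G = -15 (G = (-14 - 2) + 1 = -16 + 1 = -15)
G**3 = (-15)**3 = -3375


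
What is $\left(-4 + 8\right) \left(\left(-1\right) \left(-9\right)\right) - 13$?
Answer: $23$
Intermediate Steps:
$\left(-4 + 8\right) \left(\left(-1\right) \left(-9\right)\right) - 13 = 4 \cdot 9 - 13 = 36 - 13 = 23$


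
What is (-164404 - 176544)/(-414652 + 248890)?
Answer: 170474/82881 ≈ 2.0569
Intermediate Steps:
(-164404 - 176544)/(-414652 + 248890) = -340948/(-165762) = -340948*(-1/165762) = 170474/82881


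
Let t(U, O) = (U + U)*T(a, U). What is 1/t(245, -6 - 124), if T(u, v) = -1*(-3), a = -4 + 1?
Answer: 1/1470 ≈ 0.00068027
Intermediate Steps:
a = -3
T(u, v) = 3
t(U, O) = 6*U (t(U, O) = (U + U)*3 = (2*U)*3 = 6*U)
1/t(245, -6 - 124) = 1/(6*245) = 1/1470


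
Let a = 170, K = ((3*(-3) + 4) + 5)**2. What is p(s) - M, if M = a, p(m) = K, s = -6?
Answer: -170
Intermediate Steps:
K = 0 (K = ((-9 + 4) + 5)**2 = (-5 + 5)**2 = 0**2 = 0)
p(m) = 0
M = 170
p(s) - M = 0 - 1*170 = 0 - 170 = -170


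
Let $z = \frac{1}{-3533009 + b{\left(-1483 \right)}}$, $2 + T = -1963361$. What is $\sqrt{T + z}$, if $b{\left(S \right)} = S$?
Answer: $\frac{i \sqrt{6131893693833890931}}{1767246} \approx 1401.2 i$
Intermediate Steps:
$T = -1963363$ ($T = -2 - 1963361 = -1963363$)
$z = - \frac{1}{3534492}$ ($z = \frac{1}{-3533009 - 1483} = \frac{1}{-3534492} = - \frac{1}{3534492} \approx -2.8293 \cdot 10^{-7}$)
$\sqrt{T + z} = \sqrt{-1963363 - \frac{1}{3534492}} = \sqrt{- \frac{6939490816597}{3534492}} = \frac{i \sqrt{6131893693833890931}}{1767246}$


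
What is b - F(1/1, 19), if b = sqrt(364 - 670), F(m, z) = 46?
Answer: -46 + 3*I*sqrt(34) ≈ -46.0 + 17.493*I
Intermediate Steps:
b = 3*I*sqrt(34) (b = sqrt(-306) = 3*I*sqrt(34) ≈ 17.493*I)
b - F(1/1, 19) = 3*I*sqrt(34) - 1*46 = 3*I*sqrt(34) - 46 = -46 + 3*I*sqrt(34)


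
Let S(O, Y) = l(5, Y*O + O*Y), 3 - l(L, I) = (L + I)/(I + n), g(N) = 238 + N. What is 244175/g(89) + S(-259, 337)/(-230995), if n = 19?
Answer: 1969001991251443/2636894270931 ≈ 746.71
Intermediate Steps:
l(L, I) = 3 - (I + L)/(19 + I) (l(L, I) = 3 - (L + I)/(I + 19) = 3 - (I + L)/(19 + I))
S(O, Y) = (52 + 4*O*Y)/(19 + 2*O*Y) (S(O, Y) = (57 - 1*5 + 2*(Y*O + O*Y))/(19 + (Y*O + O*Y)) = (57 - 5 + 2*(O*Y + O*Y))/(19 + (O*Y + O*Y)) = (57 - 5 + 2*(2*O*Y))/(19 + 2*O*Y) = (57 - 5 + 4*O*Y)/(19 + 2*O*Y) = (52 + 4*O*Y)/(19 + 2*O*Y))
244175/g(89) + S(-259, 337)/(-230995) = 244175/(238 + 89) + (4*(13 - 259*337)/(19 + 2*(-259)*337))/(-230995) = 244175/327 + (4*(13 - 87283)/(19 - 174566))*(-1/230995) = 244175*(1/327) + (4*(-87270)/(-174547))*(-1/230995) = 244175/327 + (4*(-1/174547)*(-87270))*(-1/230995) = 244175/327 + (349080/174547)*(-1/230995) = 244175/327 - 69816/8063896853 = 1969001991251443/2636894270931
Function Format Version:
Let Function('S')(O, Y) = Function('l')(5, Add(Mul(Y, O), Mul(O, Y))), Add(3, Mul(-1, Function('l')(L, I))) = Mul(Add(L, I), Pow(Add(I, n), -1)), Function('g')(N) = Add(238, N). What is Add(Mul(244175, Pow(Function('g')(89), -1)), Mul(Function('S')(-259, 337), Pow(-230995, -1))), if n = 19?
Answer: Rational(1969001991251443, 2636894270931) ≈ 746.71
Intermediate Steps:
Function('l')(L, I) = Add(3, Mul(-1, Pow(Add(19, I), -1), Add(I, L))) (Function('l')(L, I) = Add(3, Mul(-1, Mul(Add(L, I), Pow(Add(I, 19), -1)))) = Add(3, Mul(-1, Mul(Add(I, L), Pow(Add(19, I), -1)))) = Add(3, Mul(-1, Mul(Pow(Add(19, I), -1), Add(I, L)))) = Add(3, Mul(-1, Pow(Add(19, I), -1), Add(I, L))))
Function('S')(O, Y) = Mul(Pow(Add(19, Mul(2, O, Y)), -1), Add(52, Mul(4, O, Y))) (Function('S')(O, Y) = Mul(Pow(Add(19, Add(Mul(Y, O), Mul(O, Y))), -1), Add(57, Mul(-1, 5), Mul(2, Add(Mul(Y, O), Mul(O, Y))))) = Mul(Pow(Add(19, Add(Mul(O, Y), Mul(O, Y))), -1), Add(57, -5, Mul(2, Add(Mul(O, Y), Mul(O, Y))))) = Mul(Pow(Add(19, Mul(2, O, Y)), -1), Add(57, -5, Mul(2, Mul(2, O, Y)))) = Mul(Pow(Add(19, Mul(2, O, Y)), -1), Add(57, -5, Mul(4, O, Y))) = Mul(Pow(Add(19, Mul(2, O, Y)), -1), Add(52, Mul(4, O, Y))))
Add(Mul(244175, Pow(Function('g')(89), -1)), Mul(Function('S')(-259, 337), Pow(-230995, -1))) = Add(Mul(244175, Pow(Add(238, 89), -1)), Mul(Mul(4, Pow(Add(19, Mul(2, -259, 337)), -1), Add(13, Mul(-259, 337))), Pow(-230995, -1))) = Add(Mul(244175, Pow(327, -1)), Mul(Mul(4, Pow(Add(19, -174566), -1), Add(13, -87283)), Rational(-1, 230995))) = Add(Mul(244175, Rational(1, 327)), Mul(Mul(4, Pow(-174547, -1), -87270), Rational(-1, 230995))) = Add(Rational(244175, 327), Mul(Mul(4, Rational(-1, 174547), -87270), Rational(-1, 230995))) = Add(Rational(244175, 327), Mul(Rational(349080, 174547), Rational(-1, 230995))) = Add(Rational(244175, 327), Rational(-69816, 8063896853)) = Rational(1969001991251443, 2636894270931)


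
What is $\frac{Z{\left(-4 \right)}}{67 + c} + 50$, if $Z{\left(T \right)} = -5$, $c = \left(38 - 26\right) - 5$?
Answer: $\frac{3695}{74} \approx 49.932$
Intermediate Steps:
$c = 7$ ($c = 12 - 5 = 7$)
$\frac{Z{\left(-4 \right)}}{67 + c} + 50 = \frac{1}{67 + 7} \left(-5\right) + 50 = \frac{1}{74} \left(-5\right) + 50 = - \frac{5}{74} + 50 = \frac{3695}{74}$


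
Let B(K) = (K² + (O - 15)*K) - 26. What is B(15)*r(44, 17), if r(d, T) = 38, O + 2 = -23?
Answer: -15238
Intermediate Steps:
O = -25 (O = -2 - 23 = -25)
B(K) = -26 + K² - 40*K (B(K) = (K² + (-25 - 15)*K) - 26 = (K² - 40*K) - 26 = -26 + K² - 40*K)
B(15)*r(44, 17) = (-26 + 15² - 40*15)*38 = (-26 + 225 - 600)*38 = -401*38 = -15238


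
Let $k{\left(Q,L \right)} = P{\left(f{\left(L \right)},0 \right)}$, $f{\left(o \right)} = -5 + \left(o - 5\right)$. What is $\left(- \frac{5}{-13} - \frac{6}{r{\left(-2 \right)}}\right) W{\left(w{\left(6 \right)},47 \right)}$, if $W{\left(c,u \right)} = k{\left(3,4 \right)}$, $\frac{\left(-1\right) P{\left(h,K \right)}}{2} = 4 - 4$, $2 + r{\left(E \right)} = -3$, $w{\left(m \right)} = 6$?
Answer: $0$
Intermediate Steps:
$f{\left(o \right)} = -10 + o$ ($f{\left(o \right)} = -5 + \left(o - 5\right) = -5 + \left(-5 + o\right) = -10 + o$)
$r{\left(E \right)} = -5$ ($r{\left(E \right)} = -2 - 3 = -5$)
$P{\left(h,K \right)} = 0$ ($P{\left(h,K \right)} = - 2 \left(4 - 4\right) = \left(-2\right) 0 = 0$)
$k{\left(Q,L \right)} = 0$
$W{\left(c,u \right)} = 0$
$\left(- \frac{5}{-13} - \frac{6}{r{\left(-2 \right)}}\right) W{\left(w{\left(6 \right)},47 \right)} = \left(- \frac{5}{-13} - \frac{6}{-5}\right) 0 = \left(\left(-5\right) \left(- \frac{1}{13}\right) - - \frac{6}{5}\right) 0 = \left(\frac{5}{13} + \frac{6}{5}\right) 0 = \frac{103}{65} \cdot 0 = 0$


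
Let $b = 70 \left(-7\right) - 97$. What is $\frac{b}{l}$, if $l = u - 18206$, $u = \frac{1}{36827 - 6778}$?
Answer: $\frac{17638763}{547072093} \approx 0.032242$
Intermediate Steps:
$u = \frac{1}{30049} \approx 3.3279 \cdot 10^{-5}$
$l = - \frac{547072093}{30049}$ ($l = \frac{1}{30049} - 18206 = - \frac{547072093}{30049} \approx -18206.0$)
$b = -587$ ($b = -490 - 97 = -587$)
$\frac{b}{l} = - \frac{587}{- \frac{547072093}{30049}} = \left(-587\right) \left(- \frac{30049}{547072093}\right) = \frac{17638763}{547072093}$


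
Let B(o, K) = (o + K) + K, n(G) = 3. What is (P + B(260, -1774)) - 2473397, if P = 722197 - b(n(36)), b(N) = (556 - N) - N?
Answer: -1755038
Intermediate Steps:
b(N) = 556 - 2*N
B(o, K) = o + 2*K (B(o, K) = (K + o) + K = o + 2*K)
P = 721647 (P = 722197 - (556 - 2*3) = 722197 - (556 - 6) = 722197 - 1*550 = 722197 - 550 = 721647)
(P + B(260, -1774)) - 2473397 = (721647 + (260 + 2*(-1774))) - 2473397 = (721647 + (260 - 3548)) - 2473397 = (721647 - 3288) - 2473397 = 718359 - 2473397 = -1755038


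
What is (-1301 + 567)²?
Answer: 538756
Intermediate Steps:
(-1301 + 567)² = (-734)² = 538756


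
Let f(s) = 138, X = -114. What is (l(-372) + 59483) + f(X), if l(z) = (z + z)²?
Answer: 613157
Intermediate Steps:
l(z) = 4*z² (l(z) = (2*z)² = 4*z²)
(l(-372) + 59483) + f(X) = (4*(-372)² + 59483) + 138 = (4*138384 + 59483) + 138 = (553536 + 59483) + 138 = 613019 + 138 = 613157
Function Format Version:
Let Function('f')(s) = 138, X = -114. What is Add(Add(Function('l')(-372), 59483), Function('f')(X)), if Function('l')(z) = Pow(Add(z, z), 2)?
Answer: 613157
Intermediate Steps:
Function('l')(z) = Mul(4, Pow(z, 2)) (Function('l')(z) = Pow(Mul(2, z), 2) = Mul(4, Pow(z, 2)))
Add(Add(Function('l')(-372), 59483), Function('f')(X)) = Add(Add(Mul(4, Pow(-372, 2)), 59483), 138) = Add(Add(Mul(4, 138384), 59483), 138) = Add(Add(553536, 59483), 138) = Add(613019, 138) = 613157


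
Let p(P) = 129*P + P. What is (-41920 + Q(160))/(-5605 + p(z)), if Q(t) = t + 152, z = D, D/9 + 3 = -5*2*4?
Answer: 41608/55915 ≈ 0.74413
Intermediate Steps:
D = -387 (D = -27 + 9*(-5*2*4) = -27 + 9*(-10*4) = -27 + 9*(-40) = -27 - 360 = -387)
z = -387
Q(t) = 152 + t
p(P) = 130*P
(-41920 + Q(160))/(-5605 + p(z)) = (-41920 + (152 + 160))/(-5605 + 130*(-387)) = (-41920 + 312)/(-5605 - 50310) = -41608/(-55915) = -41608*(-1/55915) = 41608/55915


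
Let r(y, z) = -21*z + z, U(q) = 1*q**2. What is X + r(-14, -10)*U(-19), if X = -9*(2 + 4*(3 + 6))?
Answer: 71858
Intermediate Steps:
U(q) = q**2
X = -342 (X = -9*(2 + 4*9) = -9*(2 + 36) = -9*38 = -342)
r(y, z) = -20*z
X + r(-14, -10)*U(-19) = -342 - 20*(-10)*(-19)**2 = -342 + 200*361 = -342 + 72200 = 71858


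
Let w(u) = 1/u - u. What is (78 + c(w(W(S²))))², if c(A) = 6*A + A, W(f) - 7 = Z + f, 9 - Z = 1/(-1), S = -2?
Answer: 42436/9 ≈ 4715.1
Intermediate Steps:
Z = 10 (Z = 9 - 1/(-1) = 9 - 1*(-1) = 9 + 1 = 10)
W(f) = 17 + f (W(f) = 7 + (10 + f) = 17 + f)
c(A) = 7*A
(78 + c(w(W(S²))))² = (78 + 7*(1/(17 + (-2)²) - (17 + (-2)²)))² = (78 + 7*(1/(17 + 4) - (17 + 4)))² = (78 + 7*(1/21 - 1*21))² = (78 + 7*(1/21 - 21))² = (78 + 7*(-440/21))² = (78 - 440/3)² = (-206/3)² = 42436/9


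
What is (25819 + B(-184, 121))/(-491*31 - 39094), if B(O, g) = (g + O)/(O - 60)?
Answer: -6299899/13252860 ≈ -0.47536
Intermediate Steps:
B(O, g) = (O + g)/(-60 + O)
(25819 + B(-184, 121))/(-491*31 - 39094) = (25819 + (-184 + 121)/(-60 - 184))/(-491*31 - 39094) = (25819 - 63/(-244))/(-15221 - 39094) = (25819 - 1/244*(-63))/(-54315) = (25819 + 63/244)*(-1/54315) = (6299899/244)*(-1/54315) = -6299899/13252860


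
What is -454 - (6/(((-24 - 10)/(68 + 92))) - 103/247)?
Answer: -1786035/4199 ≈ -425.35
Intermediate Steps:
-454 - (6/(((-24 - 10)/(68 + 92))) - 103/247) = -454 - (6/((-34/160)) - 103*1/247) = -454 - (6/((-34*1/160)) - 103/247) = -454 - (6/(-17/80) - 103/247) = -454 - (6*(-80/17) - 103/247) = -454 - (-480/17 - 103/247) = -454 - 1*(-120311/4199) = -454 + 120311/4199 = -1786035/4199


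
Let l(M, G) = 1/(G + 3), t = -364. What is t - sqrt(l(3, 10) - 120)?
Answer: -364 - I*sqrt(20267)/13 ≈ -364.0 - 10.951*I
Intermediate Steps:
l(M, G) = 1/(3 + G)
t - sqrt(l(3, 10) - 120) = -364 - sqrt(1/(3 + 10) - 120) = -364 - sqrt(1/13 - 120) = -364 - sqrt(-1559/13) = -364 - I*sqrt(20267)/13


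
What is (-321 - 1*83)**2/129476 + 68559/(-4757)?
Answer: -2025081643/153979333 ≈ -13.152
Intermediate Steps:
(-321 - 1*83)**2/129476 + 68559/(-4757) = (-321 - 83)**2*(1/129476) + 68559*(-1/4757) = (-404)**2*(1/129476) - 68559/4757 = 163216*(1/129476) - 68559/4757 = 40804/32369 - 68559/4757 = -2025081643/153979333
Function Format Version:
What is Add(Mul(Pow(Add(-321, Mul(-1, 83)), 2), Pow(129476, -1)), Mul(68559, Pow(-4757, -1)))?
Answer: Rational(-2025081643, 153979333) ≈ -13.152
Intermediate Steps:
Add(Mul(Pow(Add(-321, Mul(-1, 83)), 2), Pow(129476, -1)), Mul(68559, Pow(-4757, -1))) = Add(Mul(Pow(Add(-321, -83), 2), Rational(1, 129476)), Mul(68559, Rational(-1, 4757))) = Add(Mul(Pow(-404, 2), Rational(1, 129476)), Rational(-68559, 4757)) = Add(Mul(163216, Rational(1, 129476)), Rational(-68559, 4757)) = Add(Rational(40804, 32369), Rational(-68559, 4757)) = Rational(-2025081643, 153979333)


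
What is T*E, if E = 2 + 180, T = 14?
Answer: 2548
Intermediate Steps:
E = 182
T*E = 14*182 = 2548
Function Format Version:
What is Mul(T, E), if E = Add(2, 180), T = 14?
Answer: 2548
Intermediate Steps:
E = 182
Mul(T, E) = Mul(14, 182) = 2548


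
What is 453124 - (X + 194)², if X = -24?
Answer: 424224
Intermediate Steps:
453124 - (X + 194)² = 453124 - (-24 + 194)² = 453124 - 1*170² = 453124 - 1*28900 = 453124 - 28900 = 424224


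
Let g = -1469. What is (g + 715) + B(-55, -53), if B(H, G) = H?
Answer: -809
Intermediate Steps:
(g + 715) + B(-55, -53) = (-1469 + 715) - 55 = -754 - 55 = -809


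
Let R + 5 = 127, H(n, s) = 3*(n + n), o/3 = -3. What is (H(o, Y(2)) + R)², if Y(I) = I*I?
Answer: 4624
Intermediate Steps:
Y(I) = I²
o = -9 (o = 3*(-3) = -9)
H(n, s) = 6*n (H(n, s) = 3*(2*n) = 6*n)
R = 122 (R = -5 + 127 = 122)
(H(o, Y(2)) + R)² = (6*(-9) + 122)² = (-54 + 122)² = 68² = 4624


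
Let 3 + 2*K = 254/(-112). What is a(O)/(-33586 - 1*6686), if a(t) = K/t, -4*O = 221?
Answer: -295/249203136 ≈ -1.1838e-6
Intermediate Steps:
O = -221/4 (O = -1/4*221 = -221/4 ≈ -55.250)
K = -295/112 (K = -3/2 + (254/(-112))/2 = -3/2 + (254*(-1/112))/2 = -3/2 + (1/2)*(-127/56) = -3/2 - 127/112 = -295/112 ≈ -2.6339)
a(t) = -295/(112*t)
a(O)/(-33586 - 1*6686) = (-295/(112*(-221/4)))/(-33586 - 1*6686) = (-295/112*(-4/221))/(-33586 - 6686) = (295/6188)/(-40272) = (295/6188)*(-1/40272) = -295/249203136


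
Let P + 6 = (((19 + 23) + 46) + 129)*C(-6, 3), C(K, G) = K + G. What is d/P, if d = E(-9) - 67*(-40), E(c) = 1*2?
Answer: -298/73 ≈ -4.0822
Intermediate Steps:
C(K, G) = G + K
E(c) = 2
P = -657 (P = -6 + (((19 + 23) + 46) + 129)*(3 - 6) = -6 + ((42 + 46) + 129)*(-3) = -6 + (88 + 129)*(-3) = -6 + 217*(-3) = -6 - 651 = -657)
d = 2682 (d = 2 - 67*(-40) = 2 + 2680 = 2682)
d/P = 2682/(-657) = 2682*(-1/657) = -298/73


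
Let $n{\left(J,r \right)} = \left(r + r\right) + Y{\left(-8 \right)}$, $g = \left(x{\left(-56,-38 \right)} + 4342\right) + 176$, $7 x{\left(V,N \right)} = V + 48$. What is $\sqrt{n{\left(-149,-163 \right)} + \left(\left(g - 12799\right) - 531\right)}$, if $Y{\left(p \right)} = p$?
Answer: $\frac{i \sqrt{448210}}{7} \approx 95.641 i$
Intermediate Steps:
$x{\left(V,N \right)} = \frac{48}{7} + \frac{V}{7}$ ($x{\left(V,N \right)} = \frac{V + 48}{7} = \frac{48 + V}{7} = \frac{48}{7} + \frac{V}{7}$)
$g = \frac{31618}{7}$ ($g = \left(\left(\frac{48}{7} + \frac{1}{7} \left(-56\right)\right) + 4342\right) + 176 = \left(\left(\frac{48}{7} - 8\right) + 4342\right) + 176 = \left(- \frac{8}{7} + 4342\right) + 176 = \frac{30386}{7} + 176 = \frac{31618}{7} \approx 4516.9$)
$n{\left(J,r \right)} = -8 + 2 r$ ($n{\left(J,r \right)} = \left(r + r\right) - 8 = 2 r - 8 = -8 + 2 r$)
$\sqrt{n{\left(-149,-163 \right)} + \left(\left(g - 12799\right) - 531\right)} = \sqrt{\left(-8 + 2 \left(-163\right)\right) + \left(\left(\frac{31618}{7} - 12799\right) - 531\right)} = \sqrt{\left(-8 - 326\right) - \frac{61692}{7}} = \sqrt{-334 - \frac{61692}{7}} = \sqrt{- \frac{64030}{7}} = \frac{i \sqrt{448210}}{7}$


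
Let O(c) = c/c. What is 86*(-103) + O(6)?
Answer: -8857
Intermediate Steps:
O(c) = 1
86*(-103) + O(6) = 86*(-103) + 1 = -8858 + 1 = -8857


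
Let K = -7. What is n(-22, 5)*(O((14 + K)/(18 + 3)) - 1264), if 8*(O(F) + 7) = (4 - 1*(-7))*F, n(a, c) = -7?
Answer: 213451/24 ≈ 8893.8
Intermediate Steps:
O(F) = -7 + 11*F/8 (O(F) = -7 + ((4 - 1*(-7))*F)/8 = -7 + ((4 + 7)*F)/8 = -7 + (11*F)/8 = -7 + 11*F/8)
n(-22, 5)*(O((14 + K)/(18 + 3)) - 1264) = -7*((-7 + 11*((14 - 7)/(18 + 3))/8) - 1264) = -7*((-7 + 11*(7/21)/8) - 1264) = -7*((-7 + 11*(7*(1/21))/8) - 1264) = -7*((-7 + (11/8)*(1/3)) - 1264) = -7*((-7 + 11/24) - 1264) = -7*(-157/24 - 1264) = -7*(-30493/24) = 213451/24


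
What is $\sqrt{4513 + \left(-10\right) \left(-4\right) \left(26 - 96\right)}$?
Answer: $\sqrt{1713} \approx 41.388$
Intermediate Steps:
$\sqrt{4513 + \left(-10\right) \left(-4\right) \left(26 - 96\right)} = \sqrt{4513 + 40 \left(-70\right)} = \sqrt{4513 - 2800} = \sqrt{1713}$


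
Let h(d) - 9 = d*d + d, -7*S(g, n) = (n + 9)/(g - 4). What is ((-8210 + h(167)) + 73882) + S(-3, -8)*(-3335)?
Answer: 4589778/49 ≈ 93669.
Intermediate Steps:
S(g, n) = -(9 + n)/(7*(-4 + g)) (S(g, n) = -(n + 9)/(7*(g - 4)) = -(9 + n)/(7*(-4 + g)))
h(d) = 9 + d + d² (h(d) = 9 + (d*d + d) = 9 + (d² + d) = 9 + (d + d²) = 9 + d + d²)
((-8210 + h(167)) + 73882) + S(-3, -8)*(-3335) = ((-8210 + (9 + 167 + 167²)) + 73882) + ((-9 - 1*(-8))/(7*(-4 - 3)))*(-3335) = ((-8210 + (9 + 167 + 27889)) + 73882) + ((⅐)*(-9 + 8)/(-7))*(-3335) = ((-8210 + 28065) + 73882) + ((⅐)*(-⅐)*(-1))*(-3335) = (19855 + 73882) + (1/49)*(-3335) = 93737 - 3335/49 = 4589778/49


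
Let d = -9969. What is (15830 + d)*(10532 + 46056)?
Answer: 331662268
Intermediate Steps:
(15830 + d)*(10532 + 46056) = (15830 - 9969)*(10532 + 46056) = 5861*56588 = 331662268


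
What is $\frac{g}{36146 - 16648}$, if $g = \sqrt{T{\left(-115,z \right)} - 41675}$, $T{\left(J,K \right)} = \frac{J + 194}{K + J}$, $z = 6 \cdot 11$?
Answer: $\frac{3 i \sqrt{226906}}{136486} \approx 0.01047 i$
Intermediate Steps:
$z = 66$
$T{\left(J,K \right)} = \frac{194 + J}{J + K}$
$g = \frac{3 i \sqrt{226906}}{7}$ ($g = \sqrt{\frac{194 - 115}{-115 + 66} - 41675} = \sqrt{\frac{1}{-49} \cdot 79 - 41675} = \sqrt{\left(- \frac{1}{49}\right) 79 - 41675} = \sqrt{- \frac{79}{49} - 41675} = \sqrt{- \frac{2042154}{49}} = \frac{3 i \sqrt{226906}}{7} \approx 204.15 i$)
$\frac{g}{36146 - 16648} = \frac{\frac{3}{7} i \sqrt{226906}}{36146 - 16648} = \frac{\frac{3}{7} i \sqrt{226906}}{19498} = \frac{3 i \sqrt{226906}}{7} \cdot \frac{1}{19498} = \frac{3 i \sqrt{226906}}{136486}$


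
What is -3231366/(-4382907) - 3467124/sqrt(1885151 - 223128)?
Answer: 1077122/1460969 - 3467124*sqrt(1662023)/1662023 ≈ -2688.6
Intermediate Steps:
-3231366/(-4382907) - 3467124/sqrt(1885151 - 223128) = -3231366*(-1/4382907) - 3467124*sqrt(1662023)/1662023 = 1077122/1460969 - 3467124*sqrt(1662023)/1662023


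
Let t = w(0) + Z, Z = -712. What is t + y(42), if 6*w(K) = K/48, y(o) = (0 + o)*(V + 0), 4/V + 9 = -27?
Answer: -2150/3 ≈ -716.67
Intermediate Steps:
V = -⅑ (V = 4/(-9 - 27) = 4/(-36) = 4*(-1/36) = -⅑ ≈ -0.11111)
y(o) = -o/9 (y(o) = (0 + o)*(-⅑ + 0) = o*(-⅑) = -o/9)
w(K) = K/288 (w(K) = (K/48)/6 = K/288)
t = -712 (t = (1/288)*0 - 712 = 0 - 712 = -712)
t + y(42) = -712 - ⅑*42 = -712 - 14/3 = -2150/3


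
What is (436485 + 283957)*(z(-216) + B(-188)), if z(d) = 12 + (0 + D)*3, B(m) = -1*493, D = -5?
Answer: -357339232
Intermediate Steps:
B(m) = -493
z(d) = -3 (z(d) = 12 + (0 - 5)*3 = 12 - 5*3 = 12 - 15 = -3)
(436485 + 283957)*(z(-216) + B(-188)) = (436485 + 283957)*(-3 - 493) = 720442*(-496) = -357339232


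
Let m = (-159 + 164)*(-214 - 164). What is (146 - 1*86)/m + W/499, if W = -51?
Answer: -4211/31437 ≈ -0.13395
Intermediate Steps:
m = -1890 (m = 5*(-378) = -1890)
(146 - 1*86)/m + W/499 = (146 - 1*86)/(-1890) - 51/499 = (146 - 86)*(-1/1890) - 51*1/499 = 60*(-1/1890) - 51/499 = -2/63 - 51/499 = -4211/31437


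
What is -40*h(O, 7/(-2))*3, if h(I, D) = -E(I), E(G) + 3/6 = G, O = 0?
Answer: -60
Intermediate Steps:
E(G) = -½ + G
h(I, D) = ½ - I (h(I, D) = -(-½ + I) = ½ - I)
-40*h(O, 7/(-2))*3 = -40*(½ - 1*0)*3 = -40*(½ + 0)*3 = -40*½*3 = -20*3 = -60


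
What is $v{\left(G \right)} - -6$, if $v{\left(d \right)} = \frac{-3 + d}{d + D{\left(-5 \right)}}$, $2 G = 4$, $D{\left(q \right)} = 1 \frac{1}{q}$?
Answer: $\frac{49}{9} \approx 5.4444$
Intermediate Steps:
$D{\left(q \right)} = \frac{1}{q}$
$G = 2$ ($G = \frac{1}{2} \cdot 4 = 2$)
$v{\left(d \right)} = \frac{-3 + d}{- \frac{1}{5} + d}$ ($v{\left(d \right)} = \frac{-3 + d}{d + \frac{1}{-5}} = \frac{-3 + d}{d - \frac{1}{5}} = \frac{-3 + d}{- \frac{1}{5} + d}$)
$v{\left(G \right)} - -6 = \frac{5 \left(-3 + 2\right)}{-1 + 5 \cdot 2} - -6 = 5 \frac{1}{-1 + 10} \left(-1\right) + 6 = 5 \cdot \frac{1}{9} \left(-1\right) + 6 = - \frac{5}{9} + 6 = \frac{49}{9}$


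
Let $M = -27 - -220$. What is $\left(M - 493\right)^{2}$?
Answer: $90000$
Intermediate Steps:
$M = 193$ ($M = -27 + 220 = 193$)
$\left(M - 493\right)^{2} = \left(193 - 493\right)^{2} = \left(-300\right)^{2} = 90000$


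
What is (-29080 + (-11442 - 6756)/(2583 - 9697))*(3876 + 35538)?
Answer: -4076529361854/3557 ≈ -1.1461e+9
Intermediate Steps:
(-29080 + (-11442 - 6756)/(2583 - 9697))*(3876 + 35538) = (-29080 - 18198/(-7114))*39414 = (-29080 - 18198*(-1/7114))*39414 = (-29080 + 9099/3557)*39414 = -103428461/3557*39414 = -4076529361854/3557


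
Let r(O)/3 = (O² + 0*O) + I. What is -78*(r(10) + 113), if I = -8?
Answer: -30342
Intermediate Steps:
r(O) = -24 + 3*O² (r(O) = 3*((O² + 0*O) - 8) = 3*((O² + 0) - 8) = 3*(O² - 8) = 3*(-8 + O²) = -24 + 3*O²)
-78*(r(10) + 113) = -78*((-24 + 3*10²) + 113) = -78*((-24 + 3*100) + 113) = -78*((-24 + 300) + 113) = -78*(276 + 113) = -78*389 = -30342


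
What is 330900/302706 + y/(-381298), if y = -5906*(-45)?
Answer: 3810111215/9618432699 ≈ 0.39613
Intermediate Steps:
y = 265770
330900/302706 + y/(-381298) = 330900/302706 + 265770/(-381298) = 330900*(1/302706) + 265770*(-1/381298) = 55150/50451 - 132885/190649 = 3810111215/9618432699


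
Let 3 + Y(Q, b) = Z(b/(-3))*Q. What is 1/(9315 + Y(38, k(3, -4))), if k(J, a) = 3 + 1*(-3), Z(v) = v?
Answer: 1/9312 ≈ 0.00010739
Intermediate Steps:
k(J, a) = 0 (k(J, a) = 3 - 3 = 0)
Y(Q, b) = -3 - Q*b/3 (Y(Q, b) = -3 + (b/(-3))*Q = -3 + (b*(-⅓))*Q = -3 + (-b/3)*Q = -3 - Q*b/3)
1/(9315 + Y(38, k(3, -4))) = 1/(9315 + (-3 - ⅓*38*0)) = 1/(9315 + (-3 + 0)) = 1/(9315 - 3) = 1/9312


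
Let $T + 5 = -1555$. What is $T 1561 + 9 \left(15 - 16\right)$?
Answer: $-2435169$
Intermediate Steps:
$T = -1560$ ($T = -5 - 1555 = -1560$)
$T 1561 + 9 \left(15 - 16\right) = \left(-1560\right) 1561 + 9 \left(15 - 16\right) = -2435160 + 9 \left(-1\right) = -2435160 - 9 = -2435169$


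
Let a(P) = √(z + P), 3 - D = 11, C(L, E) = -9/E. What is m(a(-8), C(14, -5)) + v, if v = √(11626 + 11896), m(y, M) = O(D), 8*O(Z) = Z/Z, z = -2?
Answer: ⅛ + √23522 ≈ 153.49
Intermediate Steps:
D = -8 (D = 3 - 1*11 = 3 - 11 = -8)
O(Z) = ⅛ (O(Z) = (Z/Z)/8 = (⅛)*1 = ⅛)
a(P) = √(-2 + P)
m(y, M) = ⅛
v = √23522 ≈ 153.37
m(a(-8), C(14, -5)) + v = ⅛ + √23522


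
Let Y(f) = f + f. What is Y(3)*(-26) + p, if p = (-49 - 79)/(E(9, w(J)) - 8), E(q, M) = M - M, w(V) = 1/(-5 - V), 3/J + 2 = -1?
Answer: -140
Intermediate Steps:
J = -1 (J = 3/(-2 - 1) = 3/(-3) = 3*(-⅓) = -1)
w(V) = 1/(-5 - V)
E(q, M) = 0
p = 16 (p = (-49 - 79)/(0 - 8) = -128/(-8) = -128*(-⅛) = 16)
Y(f) = 2*f
Y(3)*(-26) + p = (2*3)*(-26) + 16 = 6*(-26) + 16 = -156 + 16 = -140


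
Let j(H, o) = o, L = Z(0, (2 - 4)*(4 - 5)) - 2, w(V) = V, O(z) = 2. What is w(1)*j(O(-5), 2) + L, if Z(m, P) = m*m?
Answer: 0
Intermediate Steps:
Z(m, P) = m²
L = -2 (L = 0² - 2 = 0 - 2 = -2)
w(1)*j(O(-5), 2) + L = 1*2 - 2 = 2 - 2 = 0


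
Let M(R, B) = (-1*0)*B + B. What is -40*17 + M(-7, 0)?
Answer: -680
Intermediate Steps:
M(R, B) = B (M(R, B) = 0*B + B = 0 + B = B)
-40*17 + M(-7, 0) = -40*17 + 0 = -680 + 0 = -680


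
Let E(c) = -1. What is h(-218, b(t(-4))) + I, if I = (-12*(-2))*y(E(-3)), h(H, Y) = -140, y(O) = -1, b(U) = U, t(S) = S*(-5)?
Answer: -164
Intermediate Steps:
t(S) = -5*S
I = -24 (I = -12*(-2)*(-1) = 24*(-1) = -24)
h(-218, b(t(-4))) + I = -140 - 24 = -164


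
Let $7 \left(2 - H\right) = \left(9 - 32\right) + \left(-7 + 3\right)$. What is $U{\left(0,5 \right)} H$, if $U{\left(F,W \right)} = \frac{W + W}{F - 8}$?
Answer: $- \frac{205}{28} \approx -7.3214$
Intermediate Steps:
$H = \frac{41}{7}$ ($H = 2 - \frac{\left(9 - 32\right) + \left(-7 + 3\right)}{7} = 2 - \frac{-23 - 4}{7} = 2 - - \frac{27}{7} = 2 + \frac{27}{7} = \frac{41}{7} \approx 5.8571$)
$U{\left(F,W \right)} = \frac{2 W}{-8 + F}$
$U{\left(0,5 \right)} H = 2 \cdot 5 \frac{1}{-8 + 0} \cdot \frac{41}{7} = 2 \cdot 5 \frac{1}{-8} \cdot \frac{41}{7} = 2 \cdot 5 \left(- \frac{1}{8}\right) \frac{41}{7} = \left(- \frac{5}{4}\right) \frac{41}{7} = - \frac{205}{28}$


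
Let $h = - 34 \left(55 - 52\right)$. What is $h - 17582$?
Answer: $-17684$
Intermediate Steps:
$h = -102$ ($h = \left(-34\right) 3 = -102$)
$h - 17582 = -102 - 17582 = -17684$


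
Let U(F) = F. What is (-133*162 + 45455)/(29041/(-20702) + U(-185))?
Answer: -494964118/3858911 ≈ -128.27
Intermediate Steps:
(-133*162 + 45455)/(29041/(-20702) + U(-185)) = (-133*162 + 45455)/(29041/(-20702) - 185) = (-21546 + 45455)/(29041*(-1/20702) - 185) = 23909/(-29041/20702 - 185) = 23909/(-3858911/20702) = 23909*(-20702/3858911) = -494964118/3858911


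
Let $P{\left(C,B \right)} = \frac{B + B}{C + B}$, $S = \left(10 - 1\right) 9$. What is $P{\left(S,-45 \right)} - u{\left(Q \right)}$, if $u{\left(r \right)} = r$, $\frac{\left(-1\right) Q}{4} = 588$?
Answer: $\frac{4699}{2} \approx 2349.5$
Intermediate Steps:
$Q = -2352$ ($Q = \left(-4\right) 588 = -2352$)
$S = 81$ ($S = 9 \cdot 9 = 81$)
$P{\left(C,B \right)} = \frac{2 B}{B + C}$
$P{\left(S,-45 \right)} - u{\left(Q \right)} = 2 \left(-45\right) \frac{1}{-45 + 81} - -2352 = 2 \left(-45\right) \frac{1}{36} + 2352 = - \frac{5}{2} + 2352 = \frac{4699}{2}$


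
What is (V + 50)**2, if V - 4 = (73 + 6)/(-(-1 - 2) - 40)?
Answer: 3682561/1369 ≈ 2690.0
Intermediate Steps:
V = 69/37 (V = 4 + (73 + 6)/(-(-1 - 2) - 40) = 4 + 79/(-1*(-3) - 40) = 4 + 79/(3 - 40) = 4 + 79/(-37) = 4 + 79*(-1/37) = 4 - 79/37 = 69/37 ≈ 1.8649)
(V + 50)**2 = (69/37 + 50)**2 = (1919/37)**2 = 3682561/1369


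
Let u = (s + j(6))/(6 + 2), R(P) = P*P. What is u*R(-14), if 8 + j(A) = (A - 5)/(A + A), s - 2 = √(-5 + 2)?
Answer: -3479/24 + 49*I*√3/2 ≈ -144.96 + 42.435*I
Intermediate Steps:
s = 2 + I*√3 (s = 2 + √(-5 + 2) = 2 + √(-3) = 2 + I*√3 ≈ 2.0 + 1.732*I)
R(P) = P²
j(A) = -8 + (-5 + A)/(2*A) (j(A) = -8 + (A - 5)/(A + A) = -8 + (-5 + A)/((2*A)) = -8 + (-5 + A)*(1/(2*A)) = -8 + (-5 + A)/(2*A))
u = -71/96 + I*√3/8 (u = ((2 + I*√3) + (5/2)*(-1 - 3*6)/6)/(6 + 2) = ((2 + I*√3) + (5/2)*(⅙)*(-1 - 18))/8 = ((2 + I*√3) + (5/2)*(⅙)*(-19))*(⅛) = ((2 + I*√3) - 95/12)*(⅛) = (-71/12 + I*√3)*(⅛) = -71/96 + I*√3/8 ≈ -0.73958 + 0.21651*I)
u*R(-14) = (-71/96 + I*√3/8)*(-14)² = (-71/96 + I*√3/8)*196 = -3479/24 + 49*I*√3/2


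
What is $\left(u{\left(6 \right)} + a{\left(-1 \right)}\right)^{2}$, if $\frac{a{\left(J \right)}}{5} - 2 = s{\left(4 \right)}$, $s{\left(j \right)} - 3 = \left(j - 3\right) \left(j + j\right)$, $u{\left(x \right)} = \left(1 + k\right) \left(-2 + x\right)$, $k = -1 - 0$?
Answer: $4225$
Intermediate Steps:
$k = -1$ ($k = -1 + 0 = -1$)
$u{\left(x \right)} = 0$ ($u{\left(x \right)} = \left(1 - 1\right) \left(-2 + x\right) = 0 \left(-2 + x\right) = 0$)
$s{\left(j \right)} = 3 + 2 j \left(-3 + j\right)$ ($s{\left(j \right)} = 3 + \left(j - 3\right) \left(j + j\right) = 3 + \left(-3 + j\right) 2 j = 3 + 2 j \left(-3 + j\right)$)
$a{\left(J \right)} = 65$ ($a{\left(J \right)} = 10 + 5 \left(3 - 24 + 2 \cdot 4^{2}\right) = 10 + 5 \left(3 - 24 + 2 \cdot 16\right) = 10 + 5 \left(3 - 24 + 32\right) = 10 + 5 \cdot 11 = 10 + 55 = 65$)
$\left(u{\left(6 \right)} + a{\left(-1 \right)}\right)^{2} = \left(0 + 65\right)^{2} = 65^{2} = 4225$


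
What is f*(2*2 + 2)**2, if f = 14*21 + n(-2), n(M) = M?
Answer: 10512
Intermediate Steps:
f = 292 (f = 14*21 - 2 = 294 - 2 = 292)
f*(2*2 + 2)**2 = 292*(2*2 + 2)**2 = 292*(4 + 2)**2 = 292*6**2 = 292*36 = 10512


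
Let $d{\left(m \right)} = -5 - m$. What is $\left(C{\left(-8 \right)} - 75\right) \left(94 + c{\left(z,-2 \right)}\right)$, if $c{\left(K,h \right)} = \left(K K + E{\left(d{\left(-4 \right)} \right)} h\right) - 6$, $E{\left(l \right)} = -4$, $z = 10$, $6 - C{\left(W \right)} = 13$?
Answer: $-16072$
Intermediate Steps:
$C{\left(W \right)} = -7$ ($C{\left(W \right)} = 6 - 13 = -7$)
$c{\left(K,h \right)} = -6 + K^{2} - 4 h$ ($c{\left(K,h \right)} = \left(K K - 4 h\right) - 6 = \left(K^{2} - 4 h\right) - 6 = -6 + K^{2} - 4 h$)
$\left(C{\left(-8 \right)} - 75\right) \left(94 + c{\left(z,-2 \right)}\right) = \left(-7 - 75\right) \left(94 - \left(-2 - 100\right)\right) = - 82 \left(94 + \left(-6 + 100 + 8\right)\right) = - 82 \left(94 + 102\right) = \left(-82\right) 196 = -16072$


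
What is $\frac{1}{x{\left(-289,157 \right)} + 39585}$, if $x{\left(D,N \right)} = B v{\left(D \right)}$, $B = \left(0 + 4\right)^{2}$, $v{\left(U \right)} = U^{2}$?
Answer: $\frac{1}{1375921} \approx 7.2679 \cdot 10^{-7}$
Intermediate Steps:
$B = 16$ ($B = 4^{2} = 16$)
$x{\left(D,N \right)} = 16 D^{2}$
$\frac{1}{x{\left(-289,157 \right)} + 39585} = \frac{1}{16 \left(-289\right)^{2} + 39585} = \frac{1}{16 \cdot 83521 + 39585} = \frac{1}{1336336 + 39585} = \frac{1}{1375921}$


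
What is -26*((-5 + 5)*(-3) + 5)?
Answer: -130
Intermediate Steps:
-26*((-5 + 5)*(-3) + 5) = -26*(0*(-3) + 5) = -26*(0 + 5) = -26*5 = -130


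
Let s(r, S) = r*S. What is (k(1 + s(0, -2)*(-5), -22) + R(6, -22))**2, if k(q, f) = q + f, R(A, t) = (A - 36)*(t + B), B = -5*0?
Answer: 408321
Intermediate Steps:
B = 0
s(r, S) = S*r
R(A, t) = t*(-36 + A) (R(A, t) = (A - 36)*(t + 0) = (-36 + A)*t = t*(-36 + A))
k(q, f) = f + q
(k(1 + s(0, -2)*(-5), -22) + R(6, -22))**2 = ((-22 + (1 - 2*0*(-5))) - 22*(-36 + 6))**2 = ((-22 + (1 + 0*(-5))) - 22*(-30))**2 = ((-22 + (1 + 0)) + 660)**2 = ((-22 + 1) + 660)**2 = (-21 + 660)**2 = 639**2 = 408321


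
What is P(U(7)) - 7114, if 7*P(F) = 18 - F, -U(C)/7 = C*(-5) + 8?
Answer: -49969/7 ≈ -7138.4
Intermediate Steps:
U(C) = -56 + 35*C (U(C) = -7*(C*(-5) + 8) = -7*(-5*C + 8) = -7*(8 - 5*C) = -56 + 35*C)
P(F) = 18/7 - F/7 (P(F) = (18 - F)/7 = 18/7 - F/7)
P(U(7)) - 7114 = (18/7 - (-56 + 35*7)/7) - 7114 = (18/7 - (-56 + 245)/7) - 7114 = (18/7 - ⅐*189) - 7114 = (18/7 - 27) - 7114 = -171/7 - 7114 = -49969/7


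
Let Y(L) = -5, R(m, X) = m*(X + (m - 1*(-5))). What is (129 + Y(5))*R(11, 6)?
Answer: 30008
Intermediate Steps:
R(m, X) = m*(5 + X + m) (R(m, X) = m*(X + (m + 5)) = m*(X + (5 + m)) = m*(5 + X + m))
(129 + Y(5))*R(11, 6) = (129 - 5)*(11*(5 + 6 + 11)) = 124*(11*22) = 124*242 = 30008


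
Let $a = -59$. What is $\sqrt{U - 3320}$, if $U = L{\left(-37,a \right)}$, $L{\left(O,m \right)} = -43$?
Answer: $i \sqrt{3363} \approx 57.991 i$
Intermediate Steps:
$U = -43$
$\sqrt{U - 3320} = \sqrt{-43 - 3320} = \sqrt{-3363} = i \sqrt{3363}$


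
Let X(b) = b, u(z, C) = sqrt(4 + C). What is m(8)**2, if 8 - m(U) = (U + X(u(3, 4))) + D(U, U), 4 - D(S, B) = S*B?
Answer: 3608 - 240*sqrt(2) ≈ 3268.6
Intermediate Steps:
D(S, B) = 4 - B*S (D(S, B) = 4 - S*B = 4 - B*S)
m(U) = 4 + U**2 - U - 2*sqrt(2) (m(U) = 8 - ((U + sqrt(4 + 4)) + (4 - U*U)) = 8 - ((U + sqrt(8)) + (4 - U**2)) = 8 - ((U + 2*sqrt(2)) + (4 - U**2)) = 8 - (4 + U - U**2 + 2*sqrt(2)) = 8 + (-4 + U**2 - U - 2*sqrt(2)) = 4 + U**2 - U - 2*sqrt(2))
m(8)**2 = (4 + 8**2 - 1*8 - 2*sqrt(2))**2 = (4 + 64 - 8 - 2*sqrt(2))**2 = (60 - 2*sqrt(2))**2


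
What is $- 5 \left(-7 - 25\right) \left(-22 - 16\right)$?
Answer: $-6080$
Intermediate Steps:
$- 5 \left(-7 - 25\right) \left(-22 - 16\right) = - 5 \left(\left(-32\right) \left(-38\right)\right) = \left(-5\right) 1216 = -6080$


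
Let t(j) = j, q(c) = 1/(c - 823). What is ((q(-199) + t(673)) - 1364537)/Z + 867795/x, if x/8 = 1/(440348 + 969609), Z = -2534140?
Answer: 49513603823751514098/323736385 ≈ 1.5294e+11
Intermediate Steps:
q(c) = 1/(-823 + c)
x = 8/1409957 (x = 8/(440348 + 969609) = 8/1409957 ≈ 5.6739e-6)
((q(-199) + t(673)) - 1364537)/Z + 867795/x = ((1/(-823 - 199) + 673) - 1364537)/(-2534140) + 867795/(8/1409957) = ((1/(-1022) + 673) - 1364537)*(-1/2534140) + 867795*(1409957/8) = ((-1/1022 + 673) - 1364537)*(-1/2534140) + 1223553634815/8 = (687805/1022 - 1364537)*(-1/2534140) + 1223553634815/8 = -1393869009/1022*(-1/2534140) + 1223553634815/8 = 1393869009/2589891080 + 1223553634815/8 = 49513603823751514098/323736385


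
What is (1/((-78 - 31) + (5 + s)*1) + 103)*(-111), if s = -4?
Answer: -411551/36 ≈ -11432.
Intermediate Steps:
(1/((-78 - 31) + (5 + s)*1) + 103)*(-111) = (1/((-78 - 31) + (5 - 4)*1) + 103)*(-111) = (1/(-109 + 1*1) + 103)*(-111) = (1/(-109 + 1) + 103)*(-111) = (1/(-108) + 103)*(-111) = (-1/108 + 103)*(-111) = (11123/108)*(-111) = -411551/36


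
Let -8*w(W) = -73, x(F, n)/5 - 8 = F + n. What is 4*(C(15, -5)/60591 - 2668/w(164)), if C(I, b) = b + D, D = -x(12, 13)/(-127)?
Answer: -656973323672/561739161 ≈ -1169.5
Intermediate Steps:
x(F, n) = 40 + 5*F + 5*n (x(F, n) = 40 + 5*(F + n) = 40 + (5*F + 5*n) = 40 + 5*F + 5*n)
w(W) = 73/8 (w(W) = -1/8*(-73) = 73/8)
D = 165/127 (D = -(40 + 5*12 + 5*13)/(-127) = -(40 + 60 + 65)*(-1)/127 = -165*(-1)/127 = -1*(-165/127) = 165/127 ≈ 1.2992)
C(I, b) = 165/127 + b (C(I, b) = b + 165/127 = 165/127 + b)
4*(C(15, -5)/60591 - 2668/w(164)) = 4*((165/127 - 5)/60591 - 2668/73/8) = 4*(-470/127*1/60591 - 2668*8/73) = 4*(-470/7695057 - 21344/73) = 4*(-164243330918/561739161) = -656973323672/561739161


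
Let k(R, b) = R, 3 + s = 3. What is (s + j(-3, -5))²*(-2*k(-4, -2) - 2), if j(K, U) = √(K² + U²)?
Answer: 204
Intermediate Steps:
s = 0 (s = -3 + 3 = 0)
(s + j(-3, -5))²*(-2*k(-4, -2) - 2) = (0 + √((-3)² + (-5)²))²*(-2*(-4) - 2) = (0 + √(9 + 25))²*(8 - 2) = (0 + √34)²*6 = (√34)²*6 = 34*6 = 204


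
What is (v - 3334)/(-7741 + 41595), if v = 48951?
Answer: 45617/33854 ≈ 1.3475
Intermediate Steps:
(v - 3334)/(-7741 + 41595) = (48951 - 3334)/(-7741 + 41595) = 45617/33854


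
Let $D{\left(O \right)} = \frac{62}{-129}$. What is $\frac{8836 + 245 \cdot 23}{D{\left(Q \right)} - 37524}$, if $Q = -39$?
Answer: $- \frac{1866759}{4840658} \approx -0.38564$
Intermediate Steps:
$D{\left(O \right)} = - \frac{62}{129}$ ($D{\left(O \right)} = 62 \left(- \frac{1}{129}\right) = - \frac{62}{129}$)
$\frac{8836 + 245 \cdot 23}{D{\left(Q \right)} - 37524} = \frac{8836 + 245 \cdot 23}{- \frac{62}{129} - 37524} = \frac{8836 + 5635}{- \frac{4840658}{129}} = 14471 \left(- \frac{129}{4840658}\right) = - \frac{1866759}{4840658}$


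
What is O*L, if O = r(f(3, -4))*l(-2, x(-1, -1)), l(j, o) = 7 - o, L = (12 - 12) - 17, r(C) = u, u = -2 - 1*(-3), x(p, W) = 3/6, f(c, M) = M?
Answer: -221/2 ≈ -110.50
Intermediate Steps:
x(p, W) = ½ (x(p, W) = 3*(⅙) = ½)
u = 1 (u = -2 + 3 = 1)
r(C) = 1
L = -17 (L = 0 - 17 = -17)
O = 13/2 (O = 1*(7 - 1*½) = 1*(7 - ½) = 1*(13/2) = 13/2 ≈ 6.5000)
O*L = (13/2)*(-17) = -221/2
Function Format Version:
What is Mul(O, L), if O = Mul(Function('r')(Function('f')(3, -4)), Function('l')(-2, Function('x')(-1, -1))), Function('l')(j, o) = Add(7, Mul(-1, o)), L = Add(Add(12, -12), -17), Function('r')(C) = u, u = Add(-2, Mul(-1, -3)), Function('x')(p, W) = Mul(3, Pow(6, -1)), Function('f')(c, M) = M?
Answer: Rational(-221, 2) ≈ -110.50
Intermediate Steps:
Function('x')(p, W) = Rational(1, 2) (Function('x')(p, W) = Mul(3, Rational(1, 6)) = Rational(1, 2))
u = 1 (u = Add(-2, 3) = 1)
Function('r')(C) = 1
L = -17 (L = Add(0, -17) = -17)
O = Rational(13, 2) (O = Mul(1, Add(7, Mul(-1, Rational(1, 2)))) = Mul(1, Add(7, Rational(-1, 2))) = Mul(1, Rational(13, 2)) = Rational(13, 2) ≈ 6.5000)
Mul(O, L) = Mul(Rational(13, 2), -17) = Rational(-221, 2)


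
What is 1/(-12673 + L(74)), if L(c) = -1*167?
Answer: -1/12840 ≈ -7.7882e-5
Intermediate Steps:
L(c) = -167
1/(-12673 + L(74)) = 1/(-12673 - 167) = 1/(-12840) = -1/12840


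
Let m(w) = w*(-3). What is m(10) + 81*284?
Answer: 22974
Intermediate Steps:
m(w) = -3*w
m(10) + 81*284 = -3*10 + 81*284 = -30 + 23004 = 22974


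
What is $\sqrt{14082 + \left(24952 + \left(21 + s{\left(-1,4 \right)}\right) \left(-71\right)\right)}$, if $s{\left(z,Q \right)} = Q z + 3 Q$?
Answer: $5 \sqrt{1479} \approx 192.29$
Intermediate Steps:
$s{\left(z,Q \right)} = 3 Q + Q z$
$\sqrt{14082 + \left(24952 + \left(21 + s{\left(-1,4 \right)}\right) \left(-71\right)\right)} = \sqrt{14082 + \left(24952 + \left(21 + 4 \left(3 - 1\right)\right) \left(-71\right)\right)} = \sqrt{14082 + \left(24952 + \left(21 + 4 \cdot 2\right) \left(-71\right)\right)} = \sqrt{14082 + \left(24952 + \left(21 + 8\right) \left(-71\right)\right)} = \sqrt{14082 + \left(24952 + 29 \left(-71\right)\right)} = \sqrt{14082 + \left(24952 - 2059\right)} = \sqrt{14082 + 22893} = \sqrt{36975} = 5 \sqrt{1479}$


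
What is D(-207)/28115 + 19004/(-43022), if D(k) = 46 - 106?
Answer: -53687878/120956353 ≈ -0.44386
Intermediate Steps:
D(k) = -60
D(-207)/28115 + 19004/(-43022) = -60/28115 + 19004/(-43022) = -60*1/28115 + 19004*(-1/43022) = -12/5623 - 9502/21511 = -53687878/120956353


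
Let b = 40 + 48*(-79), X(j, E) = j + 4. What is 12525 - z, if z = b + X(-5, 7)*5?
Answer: 16282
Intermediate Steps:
X(j, E) = 4 + j
b = -3752 (b = 40 - 3792 = -3752)
z = -3757 (z = -3752 + (4 - 5)*5 = -3752 - 1*5 = -3752 - 5 = -3757)
12525 - z = 12525 - 1*(-3757) = 12525 + 3757 = 16282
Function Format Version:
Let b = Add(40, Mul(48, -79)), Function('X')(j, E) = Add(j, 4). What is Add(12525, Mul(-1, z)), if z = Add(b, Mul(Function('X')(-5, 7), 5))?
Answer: 16282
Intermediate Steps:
Function('X')(j, E) = Add(4, j)
b = -3752 (b = Add(40, -3792) = -3752)
z = -3757 (z = Add(-3752, Mul(Add(4, -5), 5)) = Add(-3752, Mul(-1, 5)) = Add(-3752, -5) = -3757)
Add(12525, Mul(-1, z)) = Add(12525, Mul(-1, -3757)) = Add(12525, 3757) = 16282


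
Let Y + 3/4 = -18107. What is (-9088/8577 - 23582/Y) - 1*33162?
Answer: -20601432863966/621240687 ≈ -33162.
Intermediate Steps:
Y = -72431/4 (Y = -¾ - 18107 = -72431/4 ≈ -18108.)
(-9088/8577 - 23582/Y) - 1*33162 = (-9088/8577 - 23582/(-72431/4)) - 1*33162 = (-9088*1/8577 - 23582*(-4/72431)) - 33162 = (-9088/8577 + 94328/72431) - 33162 = 150798328/621240687 - 33162 = -20601432863966/621240687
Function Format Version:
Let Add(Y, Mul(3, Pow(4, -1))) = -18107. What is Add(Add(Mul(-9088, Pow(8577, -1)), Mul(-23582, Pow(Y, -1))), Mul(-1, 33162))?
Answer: Rational(-20601432863966, 621240687) ≈ -33162.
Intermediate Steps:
Y = Rational(-72431, 4) (Y = Add(Rational(-3, 4), -18107) = Rational(-72431, 4) ≈ -18108.)
Add(Add(Mul(-9088, Pow(8577, -1)), Mul(-23582, Pow(Y, -1))), Mul(-1, 33162)) = Add(Add(Mul(-9088, Pow(8577, -1)), Mul(-23582, Pow(Rational(-72431, 4), -1))), Mul(-1, 33162)) = Add(Add(Mul(-9088, Rational(1, 8577)), Mul(-23582, Rational(-4, 72431))), -33162) = Add(Add(Rational(-9088, 8577), Rational(94328, 72431)), -33162) = Add(Rational(150798328, 621240687), -33162) = Rational(-20601432863966, 621240687)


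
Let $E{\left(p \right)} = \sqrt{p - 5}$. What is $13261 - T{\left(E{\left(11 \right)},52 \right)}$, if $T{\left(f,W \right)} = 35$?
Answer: $13226$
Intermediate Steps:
$E{\left(p \right)} = \sqrt{-5 + p}$
$13261 - T{\left(E{\left(11 \right)},52 \right)} = 13261 - 35 = 13226$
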